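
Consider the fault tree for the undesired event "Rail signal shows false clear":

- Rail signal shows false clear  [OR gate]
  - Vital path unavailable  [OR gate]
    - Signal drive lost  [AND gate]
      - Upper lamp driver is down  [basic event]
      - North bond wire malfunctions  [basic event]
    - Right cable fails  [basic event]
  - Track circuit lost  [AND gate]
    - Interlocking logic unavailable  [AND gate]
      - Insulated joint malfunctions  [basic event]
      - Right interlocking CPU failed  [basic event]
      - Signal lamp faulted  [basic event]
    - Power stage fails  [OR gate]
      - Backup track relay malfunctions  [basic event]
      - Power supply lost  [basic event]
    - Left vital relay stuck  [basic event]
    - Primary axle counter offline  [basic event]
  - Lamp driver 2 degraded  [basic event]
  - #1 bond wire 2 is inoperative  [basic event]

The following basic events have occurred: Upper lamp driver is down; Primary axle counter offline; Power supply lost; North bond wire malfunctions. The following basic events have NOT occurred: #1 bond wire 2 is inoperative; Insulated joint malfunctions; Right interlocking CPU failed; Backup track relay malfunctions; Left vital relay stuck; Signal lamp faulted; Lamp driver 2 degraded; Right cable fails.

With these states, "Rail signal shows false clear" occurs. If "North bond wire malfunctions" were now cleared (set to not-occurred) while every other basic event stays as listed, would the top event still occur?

Counterfactual: set "North bond wire malfunctions" to not occurred.
Signal drive lost [AND]: Upper lamp driver is down=occurs, North bond wire malfunctions=not → not all inputs occur → does not occur.
Vital path unavailable [OR]: Signal drive lost=not, Right cable fails=not → no input occurs → does not occur.
Interlocking logic unavailable [AND]: Insulated joint malfunctions=not, Right interlocking CPU failed=not, Signal lamp faulted=not → not all inputs occur → does not occur.
Power stage fails [OR]: Backup track relay malfunctions=not, Power supply lost=occurs → at least one input occurs → occurs.
Track circuit lost [AND]: Interlocking logic unavailable=not, Power stage fails=occurs, Left vital relay stuck=not, Primary axle counter offline=occurs → not all inputs occur → does not occur.
Rail signal shows false clear [OR]: Vital path unavailable=not, Track circuit lost=not, Lamp driver 2 degraded=not, #1 bond wire 2 is inoperative=not → no input occurs → does not occur.

No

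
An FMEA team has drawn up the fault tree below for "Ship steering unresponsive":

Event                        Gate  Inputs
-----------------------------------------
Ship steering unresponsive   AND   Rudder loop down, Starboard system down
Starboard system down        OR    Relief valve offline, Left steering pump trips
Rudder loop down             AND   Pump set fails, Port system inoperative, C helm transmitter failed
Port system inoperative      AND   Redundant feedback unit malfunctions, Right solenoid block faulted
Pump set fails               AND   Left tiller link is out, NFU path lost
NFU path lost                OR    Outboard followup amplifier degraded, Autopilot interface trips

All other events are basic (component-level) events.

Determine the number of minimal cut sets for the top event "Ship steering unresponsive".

NFU path lost [OR]: union of children's cut sets → 2 cut set(s).
Pump set fails [AND]: one cut set from each child combined → 1 × 2 = 2 cut set(s).
Port system inoperative [AND]: one cut set from each child combined → 1 × 1 = 1 cut set(s).
Rudder loop down [AND]: one cut set from each child combined → 2 × 1 × 1 = 2 cut set(s).
Starboard system down [OR]: union of children's cut sets → 2 cut set(s).
Ship steering unresponsive [AND]: one cut set from each child combined → 2 × 2 = 4 cut set(s).
Minimal cut sets: {C helm transmitter failed, Left tiller link is out, Outboard followup amplifier degraded, Redundant feedback unit malfunctions, Relief valve offline, Right solenoid block faulted}; {C helm transmitter failed, Left steering pump trips, Left tiller link is out, Outboard followup amplifier degraded, Redundant feedback unit malfunctions, Right solenoid block faulted}; {Autopilot interface trips, C helm transmitter failed, Left tiller link is out, Redundant feedback unit malfunctions, Relief valve offline, Right solenoid block faulted}; {Autopilot interface trips, C helm transmitter failed, Left steering pump trips, Left tiller link is out, Redundant feedback unit malfunctions, Right solenoid block faulted}.

4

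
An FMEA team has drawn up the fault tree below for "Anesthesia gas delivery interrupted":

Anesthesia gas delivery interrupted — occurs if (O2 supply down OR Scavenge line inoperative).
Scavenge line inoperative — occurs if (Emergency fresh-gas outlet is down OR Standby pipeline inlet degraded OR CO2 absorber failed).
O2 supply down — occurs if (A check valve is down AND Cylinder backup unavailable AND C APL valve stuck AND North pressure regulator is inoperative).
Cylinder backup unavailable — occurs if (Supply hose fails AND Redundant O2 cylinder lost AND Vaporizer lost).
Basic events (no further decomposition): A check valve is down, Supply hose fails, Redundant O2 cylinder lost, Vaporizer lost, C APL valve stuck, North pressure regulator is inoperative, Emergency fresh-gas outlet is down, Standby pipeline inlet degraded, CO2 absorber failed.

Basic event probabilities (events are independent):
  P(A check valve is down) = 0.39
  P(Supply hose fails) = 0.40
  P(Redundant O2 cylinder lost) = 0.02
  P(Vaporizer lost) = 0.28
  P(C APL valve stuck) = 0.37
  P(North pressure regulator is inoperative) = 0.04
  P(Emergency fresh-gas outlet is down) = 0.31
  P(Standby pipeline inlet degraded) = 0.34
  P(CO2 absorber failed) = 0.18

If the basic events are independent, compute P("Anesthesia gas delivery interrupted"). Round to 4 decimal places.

P(Cylinder backup unavailable) [AND] = 0.40 × 0.02 × 0.28 = 0.002240
P(O2 supply down) [AND] = 0.39 × 0.002240 × 0.37 × 0.04 = 0.000013
P(Scavenge line inoperative) [OR] = 1 − (1−0.31) × (1−0.34) × (1−0.18) = 0.626572
P(Anesthesia gas delivery interrupted) [OR] = 1 − (1−0.000013) × (1−0.626572) = 0.626577
Rounded to 4 decimal places: P(Anesthesia gas delivery interrupted) ≈ 0.6266.

0.6266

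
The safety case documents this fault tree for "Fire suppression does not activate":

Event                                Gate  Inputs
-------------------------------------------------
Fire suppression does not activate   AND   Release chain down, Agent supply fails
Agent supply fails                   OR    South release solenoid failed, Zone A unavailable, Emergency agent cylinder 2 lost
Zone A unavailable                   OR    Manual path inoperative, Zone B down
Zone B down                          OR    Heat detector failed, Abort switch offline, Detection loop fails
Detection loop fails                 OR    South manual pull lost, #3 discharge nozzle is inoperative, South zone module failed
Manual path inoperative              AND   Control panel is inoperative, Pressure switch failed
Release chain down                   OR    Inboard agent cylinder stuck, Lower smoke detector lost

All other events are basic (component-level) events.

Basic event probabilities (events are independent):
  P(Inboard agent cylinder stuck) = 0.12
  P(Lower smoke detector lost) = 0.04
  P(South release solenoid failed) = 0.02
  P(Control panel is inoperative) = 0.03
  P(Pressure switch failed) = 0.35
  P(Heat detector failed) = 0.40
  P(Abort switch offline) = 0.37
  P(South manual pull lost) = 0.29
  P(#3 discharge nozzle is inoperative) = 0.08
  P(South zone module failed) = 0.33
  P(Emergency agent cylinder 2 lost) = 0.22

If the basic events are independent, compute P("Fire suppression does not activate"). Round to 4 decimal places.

0.1358

P(Release chain down) [OR] = 1 − (1−0.12) × (1−0.04) = 0.155200
P(Manual path inoperative) [AND] = 0.03 × 0.35 = 0.010500
P(Detection loop fails) [OR] = 1 − (1−0.29) × (1−0.08) × (1−0.33) = 0.562356
P(Zone B down) [OR] = 1 − (1−0.40) × (1−0.37) × (1−0.562356) = 0.834571
P(Zone A unavailable) [OR] = 1 − (1−0.010500) × (1−0.834571) = 0.836308
P(Agent supply fails) [OR] = 1 − (1−0.02) × (1−0.836308) × (1−0.22) = 0.874874
P(Fire suppression does not activate) [AND] = 0.155200 × 0.874874 = 0.135780
Rounded to 4 decimal places: P(Fire suppression does not activate) ≈ 0.1358.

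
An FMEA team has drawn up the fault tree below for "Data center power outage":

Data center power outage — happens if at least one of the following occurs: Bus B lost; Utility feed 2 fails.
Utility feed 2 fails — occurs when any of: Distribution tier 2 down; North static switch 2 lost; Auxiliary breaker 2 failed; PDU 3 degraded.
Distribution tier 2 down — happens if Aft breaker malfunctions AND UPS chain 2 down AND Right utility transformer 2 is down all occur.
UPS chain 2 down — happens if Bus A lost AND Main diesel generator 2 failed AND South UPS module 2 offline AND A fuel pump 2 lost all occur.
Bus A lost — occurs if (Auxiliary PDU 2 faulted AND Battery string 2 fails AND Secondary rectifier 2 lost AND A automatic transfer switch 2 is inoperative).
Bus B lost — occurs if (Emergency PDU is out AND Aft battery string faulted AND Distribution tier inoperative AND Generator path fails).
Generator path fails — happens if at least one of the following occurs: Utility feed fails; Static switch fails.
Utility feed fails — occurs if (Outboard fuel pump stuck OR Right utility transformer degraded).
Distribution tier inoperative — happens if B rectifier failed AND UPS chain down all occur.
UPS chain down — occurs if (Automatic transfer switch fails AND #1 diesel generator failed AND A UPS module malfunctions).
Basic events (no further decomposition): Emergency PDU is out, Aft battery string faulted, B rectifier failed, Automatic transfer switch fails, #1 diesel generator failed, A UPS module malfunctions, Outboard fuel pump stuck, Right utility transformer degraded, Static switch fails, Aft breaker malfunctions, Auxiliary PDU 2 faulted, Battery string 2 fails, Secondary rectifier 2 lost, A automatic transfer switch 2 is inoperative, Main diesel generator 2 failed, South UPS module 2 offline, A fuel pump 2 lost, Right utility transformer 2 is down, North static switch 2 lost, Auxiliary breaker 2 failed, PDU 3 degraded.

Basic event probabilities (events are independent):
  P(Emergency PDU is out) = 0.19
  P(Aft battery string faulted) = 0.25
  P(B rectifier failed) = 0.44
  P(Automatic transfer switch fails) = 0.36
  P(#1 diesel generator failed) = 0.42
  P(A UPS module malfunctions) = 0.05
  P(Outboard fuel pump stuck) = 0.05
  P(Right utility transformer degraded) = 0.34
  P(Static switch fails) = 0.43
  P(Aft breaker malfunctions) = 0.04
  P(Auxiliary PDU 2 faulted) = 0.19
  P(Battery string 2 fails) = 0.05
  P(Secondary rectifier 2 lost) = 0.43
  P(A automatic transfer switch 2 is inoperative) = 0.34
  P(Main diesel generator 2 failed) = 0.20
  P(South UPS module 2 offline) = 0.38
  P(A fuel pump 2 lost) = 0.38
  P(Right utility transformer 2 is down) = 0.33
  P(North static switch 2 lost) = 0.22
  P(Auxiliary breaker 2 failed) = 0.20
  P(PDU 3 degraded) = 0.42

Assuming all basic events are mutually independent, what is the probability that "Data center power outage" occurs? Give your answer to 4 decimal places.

0.6381

P(UPS chain down) [AND] = 0.36 × 0.42 × 0.05 = 0.007560
P(Distribution tier inoperative) [AND] = 0.44 × 0.007560 = 0.003326
P(Utility feed fails) [OR] = 1 − (1−0.05) × (1−0.34) = 0.373000
P(Generator path fails) [OR] = 1 − (1−0.373000) × (1−0.43) = 0.642610
P(Bus B lost) [AND] = 0.19 × 0.25 × 0.003326 × 0.642610 = 0.000102
P(Bus A lost) [AND] = 0.19 × 0.05 × 0.43 × 0.34 = 0.001389
P(UPS chain 2 down) [AND] = 0.001389 × 0.20 × 0.38 × 0.38 = 0.000040
P(Distribution tier 2 down) [AND] = 0.04 × 0.000040 × 0.33 = 0.000001
P(Utility feed 2 fails) [OR] = 1 − (1−0.000001) × (1−0.22) × (1−0.20) × (1−0.42) = 0.638080
P(Data center power outage) [OR] = 1 − (1−0.000102) × (1−0.638080) = 0.638117
Rounded to 4 decimal places: P(Data center power outage) ≈ 0.6381.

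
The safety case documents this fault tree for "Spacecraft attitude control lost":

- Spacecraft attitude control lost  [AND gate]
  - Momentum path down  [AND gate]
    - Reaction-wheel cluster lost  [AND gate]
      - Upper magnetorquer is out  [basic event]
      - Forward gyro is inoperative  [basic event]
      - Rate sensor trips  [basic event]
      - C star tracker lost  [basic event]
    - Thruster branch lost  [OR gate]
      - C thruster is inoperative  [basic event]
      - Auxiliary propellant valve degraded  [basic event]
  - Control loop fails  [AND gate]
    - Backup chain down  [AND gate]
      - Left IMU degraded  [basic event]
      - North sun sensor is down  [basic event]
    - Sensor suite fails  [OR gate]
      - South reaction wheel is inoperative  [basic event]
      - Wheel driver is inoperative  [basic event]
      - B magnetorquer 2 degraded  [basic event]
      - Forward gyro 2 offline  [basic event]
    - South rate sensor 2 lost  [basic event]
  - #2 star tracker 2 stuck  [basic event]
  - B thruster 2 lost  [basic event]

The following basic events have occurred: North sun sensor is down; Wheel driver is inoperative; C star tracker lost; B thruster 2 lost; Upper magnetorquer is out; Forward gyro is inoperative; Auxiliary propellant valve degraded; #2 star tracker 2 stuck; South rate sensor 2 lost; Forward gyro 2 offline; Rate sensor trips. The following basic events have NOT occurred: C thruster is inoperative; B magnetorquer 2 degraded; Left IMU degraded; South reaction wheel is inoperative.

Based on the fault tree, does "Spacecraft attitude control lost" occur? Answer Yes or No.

Reaction-wheel cluster lost [AND]: Upper magnetorquer is out=occurs, Forward gyro is inoperative=occurs, Rate sensor trips=occurs, C star tracker lost=occurs → all inputs occur → occurs.
Thruster branch lost [OR]: C thruster is inoperative=not, Auxiliary propellant valve degraded=occurs → at least one input occurs → occurs.
Momentum path down [AND]: Reaction-wheel cluster lost=occurs, Thruster branch lost=occurs → all inputs occur → occurs.
Backup chain down [AND]: Left IMU degraded=not, North sun sensor is down=occurs → not all inputs occur → does not occur.
Sensor suite fails [OR]: South reaction wheel is inoperative=not, Wheel driver is inoperative=occurs, B magnetorquer 2 degraded=not, Forward gyro 2 offline=occurs → at least one input occurs → occurs.
Control loop fails [AND]: Backup chain down=not, Sensor suite fails=occurs, South rate sensor 2 lost=occurs → not all inputs occur → does not occur.
Spacecraft attitude control lost [AND]: Momentum path down=occurs, Control loop fails=not, #2 star tracker 2 stuck=occurs, B thruster 2 lost=occurs → not all inputs occur → does not occur.

No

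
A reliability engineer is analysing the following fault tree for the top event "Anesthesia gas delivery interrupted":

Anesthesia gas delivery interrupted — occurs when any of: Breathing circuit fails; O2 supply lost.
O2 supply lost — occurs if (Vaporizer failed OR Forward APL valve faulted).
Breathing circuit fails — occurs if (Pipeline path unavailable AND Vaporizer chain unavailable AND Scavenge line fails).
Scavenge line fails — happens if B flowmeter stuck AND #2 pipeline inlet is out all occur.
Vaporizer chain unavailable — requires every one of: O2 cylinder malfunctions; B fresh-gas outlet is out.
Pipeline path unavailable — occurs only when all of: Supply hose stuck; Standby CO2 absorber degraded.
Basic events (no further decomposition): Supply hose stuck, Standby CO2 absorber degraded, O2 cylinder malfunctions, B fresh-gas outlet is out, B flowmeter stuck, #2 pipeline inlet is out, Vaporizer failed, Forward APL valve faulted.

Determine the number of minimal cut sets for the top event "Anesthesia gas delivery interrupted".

3

Pipeline path unavailable [AND]: one cut set from each child combined → 1 × 1 = 1 cut set(s).
Vaporizer chain unavailable [AND]: one cut set from each child combined → 1 × 1 = 1 cut set(s).
Scavenge line fails [AND]: one cut set from each child combined → 1 × 1 = 1 cut set(s).
Breathing circuit fails [AND]: one cut set from each child combined → 1 × 1 × 1 = 1 cut set(s).
O2 supply lost [OR]: union of children's cut sets → 2 cut set(s).
Anesthesia gas delivery interrupted [OR]: union of children's cut sets → 3 cut set(s).
Minimal cut sets: {#2 pipeline inlet is out, B flowmeter stuck, B fresh-gas outlet is out, O2 cylinder malfunctions, Standby CO2 absorber degraded, Supply hose stuck}; {Vaporizer failed}; {Forward APL valve faulted}.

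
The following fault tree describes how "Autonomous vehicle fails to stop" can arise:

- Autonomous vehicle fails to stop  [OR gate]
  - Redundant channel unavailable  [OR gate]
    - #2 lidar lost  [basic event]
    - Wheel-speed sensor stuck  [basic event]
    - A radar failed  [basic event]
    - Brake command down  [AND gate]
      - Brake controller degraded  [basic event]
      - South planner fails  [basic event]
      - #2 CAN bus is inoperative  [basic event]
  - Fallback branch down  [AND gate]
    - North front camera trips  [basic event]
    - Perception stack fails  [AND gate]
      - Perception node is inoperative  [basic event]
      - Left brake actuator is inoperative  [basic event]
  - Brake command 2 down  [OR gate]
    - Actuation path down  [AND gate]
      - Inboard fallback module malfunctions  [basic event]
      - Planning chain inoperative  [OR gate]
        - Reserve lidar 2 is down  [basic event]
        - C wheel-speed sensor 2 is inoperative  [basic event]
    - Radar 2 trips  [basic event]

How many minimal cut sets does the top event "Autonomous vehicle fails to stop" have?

8

Brake command down [AND]: one cut set from each child combined → 1 × 1 × 1 = 1 cut set(s).
Redundant channel unavailable [OR]: union of children's cut sets → 4 cut set(s).
Perception stack fails [AND]: one cut set from each child combined → 1 × 1 = 1 cut set(s).
Fallback branch down [AND]: one cut set from each child combined → 1 × 1 = 1 cut set(s).
Planning chain inoperative [OR]: union of children's cut sets → 2 cut set(s).
Actuation path down [AND]: one cut set from each child combined → 1 × 2 = 2 cut set(s).
Brake command 2 down [OR]: union of children's cut sets → 3 cut set(s).
Autonomous vehicle fails to stop [OR]: union of children's cut sets → 8 cut set(s).
Minimal cut sets: {#2 lidar lost}; {Wheel-speed sensor stuck}; {A radar failed}; {#2 CAN bus is inoperative, Brake controller degraded, South planner fails}; {Left brake actuator is inoperative, North front camera trips, Perception node is inoperative}; {Inboard fallback module malfunctions, Reserve lidar 2 is down}; {C wheel-speed sensor 2 is inoperative, Inboard fallback module malfunctions}; {Radar 2 trips}.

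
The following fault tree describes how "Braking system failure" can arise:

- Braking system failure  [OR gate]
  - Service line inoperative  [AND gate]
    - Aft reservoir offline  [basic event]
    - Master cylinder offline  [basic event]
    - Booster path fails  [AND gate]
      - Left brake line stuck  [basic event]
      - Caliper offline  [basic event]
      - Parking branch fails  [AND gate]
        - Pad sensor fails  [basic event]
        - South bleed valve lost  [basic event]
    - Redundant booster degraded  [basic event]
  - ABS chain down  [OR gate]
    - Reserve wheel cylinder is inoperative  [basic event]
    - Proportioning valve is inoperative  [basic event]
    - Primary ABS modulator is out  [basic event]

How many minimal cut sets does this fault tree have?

Parking branch fails [AND]: one cut set from each child combined → 1 × 1 = 1 cut set(s).
Booster path fails [AND]: one cut set from each child combined → 1 × 1 × 1 = 1 cut set(s).
Service line inoperative [AND]: one cut set from each child combined → 1 × 1 × 1 × 1 = 1 cut set(s).
ABS chain down [OR]: union of children's cut sets → 3 cut set(s).
Braking system failure [OR]: union of children's cut sets → 4 cut set(s).
Minimal cut sets: {Aft reservoir offline, Caliper offline, Left brake line stuck, Master cylinder offline, Pad sensor fails, Redundant booster degraded, South bleed valve lost}; {Reserve wheel cylinder is inoperative}; {Proportioning valve is inoperative}; {Primary ABS modulator is out}.

4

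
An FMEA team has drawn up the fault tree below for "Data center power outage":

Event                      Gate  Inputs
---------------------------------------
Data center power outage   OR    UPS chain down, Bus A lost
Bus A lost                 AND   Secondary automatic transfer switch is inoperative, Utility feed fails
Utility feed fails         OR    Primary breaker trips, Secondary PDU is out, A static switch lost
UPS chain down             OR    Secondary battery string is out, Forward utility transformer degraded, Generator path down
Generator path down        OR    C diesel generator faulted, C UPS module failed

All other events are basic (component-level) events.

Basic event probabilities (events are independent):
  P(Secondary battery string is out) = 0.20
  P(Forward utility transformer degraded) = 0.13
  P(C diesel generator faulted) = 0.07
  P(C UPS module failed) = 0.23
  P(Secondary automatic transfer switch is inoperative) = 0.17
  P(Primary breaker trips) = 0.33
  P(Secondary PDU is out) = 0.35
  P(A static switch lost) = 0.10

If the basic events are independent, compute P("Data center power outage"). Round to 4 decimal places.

P(Generator path down) [OR] = 1 − (1−0.07) × (1−0.23) = 0.283900
P(UPS chain down) [OR] = 1 − (1−0.20) × (1−0.13) × (1−0.283900) = 0.501594
P(Utility feed fails) [OR] = 1 − (1−0.33) × (1−0.35) × (1−0.10) = 0.608050
P(Bus A lost) [AND] = 0.17 × 0.608050 = 0.103369
P(Data center power outage) [OR] = 1 − (1−0.501594) × (1−0.103369) = 0.553114
Rounded to 4 decimal places: P(Data center power outage) ≈ 0.5531.

0.5531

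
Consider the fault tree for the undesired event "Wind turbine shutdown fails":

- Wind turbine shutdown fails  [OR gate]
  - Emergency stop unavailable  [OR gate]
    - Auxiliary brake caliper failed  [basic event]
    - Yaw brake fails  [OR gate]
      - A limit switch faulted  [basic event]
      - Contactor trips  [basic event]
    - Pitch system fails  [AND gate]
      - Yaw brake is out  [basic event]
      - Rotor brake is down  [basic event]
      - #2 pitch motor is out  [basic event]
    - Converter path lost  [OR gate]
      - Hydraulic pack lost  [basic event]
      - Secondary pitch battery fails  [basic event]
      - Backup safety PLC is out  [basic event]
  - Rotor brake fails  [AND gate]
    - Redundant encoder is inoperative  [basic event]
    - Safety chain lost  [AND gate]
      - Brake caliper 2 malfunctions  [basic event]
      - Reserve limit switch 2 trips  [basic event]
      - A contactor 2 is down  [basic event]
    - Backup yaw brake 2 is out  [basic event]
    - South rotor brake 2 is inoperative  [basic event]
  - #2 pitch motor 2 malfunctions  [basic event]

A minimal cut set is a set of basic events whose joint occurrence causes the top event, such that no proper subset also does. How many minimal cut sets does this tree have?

Yaw brake fails [OR]: union of children's cut sets → 2 cut set(s).
Pitch system fails [AND]: one cut set from each child combined → 1 × 1 × 1 = 1 cut set(s).
Converter path lost [OR]: union of children's cut sets → 3 cut set(s).
Emergency stop unavailable [OR]: union of children's cut sets → 7 cut set(s).
Safety chain lost [AND]: one cut set from each child combined → 1 × 1 × 1 = 1 cut set(s).
Rotor brake fails [AND]: one cut set from each child combined → 1 × 1 × 1 × 1 = 1 cut set(s).
Wind turbine shutdown fails [OR]: union of children's cut sets → 9 cut set(s).
Minimal cut sets: {Auxiliary brake caliper failed}; {A limit switch faulted}; {Contactor trips}; {#2 pitch motor is out, Rotor brake is down, Yaw brake is out}; {Hydraulic pack lost}; {Secondary pitch battery fails}; {Backup safety PLC is out}; {A contactor 2 is down, Backup yaw brake 2 is out, Brake caliper 2 malfunctions, Redundant encoder is inoperative, Reserve limit switch 2 trips, South rotor brake 2 is inoperative}; {#2 pitch motor 2 malfunctions}.

9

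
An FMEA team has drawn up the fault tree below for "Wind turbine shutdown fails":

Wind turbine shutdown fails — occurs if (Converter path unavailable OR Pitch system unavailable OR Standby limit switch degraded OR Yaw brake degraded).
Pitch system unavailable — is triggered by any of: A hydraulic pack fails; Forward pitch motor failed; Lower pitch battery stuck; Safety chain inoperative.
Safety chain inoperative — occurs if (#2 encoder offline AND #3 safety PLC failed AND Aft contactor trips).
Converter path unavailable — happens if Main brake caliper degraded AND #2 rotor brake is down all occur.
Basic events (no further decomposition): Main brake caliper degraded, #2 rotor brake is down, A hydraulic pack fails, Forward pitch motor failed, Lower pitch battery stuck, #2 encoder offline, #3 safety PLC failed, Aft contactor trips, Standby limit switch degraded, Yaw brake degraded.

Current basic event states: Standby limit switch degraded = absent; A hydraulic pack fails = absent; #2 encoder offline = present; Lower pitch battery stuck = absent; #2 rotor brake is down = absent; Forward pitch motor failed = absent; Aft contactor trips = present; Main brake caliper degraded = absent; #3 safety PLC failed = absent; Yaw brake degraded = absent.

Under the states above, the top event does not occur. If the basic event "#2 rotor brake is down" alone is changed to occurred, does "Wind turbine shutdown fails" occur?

No

Counterfactual: set "#2 rotor brake is down" to occurred.
Converter path unavailable [AND]: Main brake caliper degraded=not, #2 rotor brake is down=occurs → not all inputs occur → does not occur.
Safety chain inoperative [AND]: #2 encoder offline=occurs, #3 safety PLC failed=not, Aft contactor trips=occurs → not all inputs occur → does not occur.
Pitch system unavailable [OR]: A hydraulic pack fails=not, Forward pitch motor failed=not, Lower pitch battery stuck=not, Safety chain inoperative=not → no input occurs → does not occur.
Wind turbine shutdown fails [OR]: Converter path unavailable=not, Pitch system unavailable=not, Standby limit switch degraded=not, Yaw brake degraded=not → no input occurs → does not occur.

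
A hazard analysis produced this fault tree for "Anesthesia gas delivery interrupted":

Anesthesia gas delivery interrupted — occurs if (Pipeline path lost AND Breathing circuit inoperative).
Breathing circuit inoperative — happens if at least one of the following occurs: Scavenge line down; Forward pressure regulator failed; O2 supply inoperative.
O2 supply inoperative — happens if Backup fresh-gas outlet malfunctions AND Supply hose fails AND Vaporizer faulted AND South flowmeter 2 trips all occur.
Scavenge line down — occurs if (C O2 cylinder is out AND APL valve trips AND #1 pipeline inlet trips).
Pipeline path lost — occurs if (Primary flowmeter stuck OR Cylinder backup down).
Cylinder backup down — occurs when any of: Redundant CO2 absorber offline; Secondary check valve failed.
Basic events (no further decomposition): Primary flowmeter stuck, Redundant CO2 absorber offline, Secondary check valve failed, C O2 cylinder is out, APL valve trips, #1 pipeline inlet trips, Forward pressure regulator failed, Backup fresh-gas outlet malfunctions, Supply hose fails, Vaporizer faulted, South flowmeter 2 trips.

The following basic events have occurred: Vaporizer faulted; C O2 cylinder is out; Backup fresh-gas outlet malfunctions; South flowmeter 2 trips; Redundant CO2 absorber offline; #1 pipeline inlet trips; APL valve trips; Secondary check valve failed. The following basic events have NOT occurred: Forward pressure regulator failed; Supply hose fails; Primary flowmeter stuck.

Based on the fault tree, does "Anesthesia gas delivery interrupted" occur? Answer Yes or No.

Cylinder backup down [OR]: Redundant CO2 absorber offline=occurs, Secondary check valve failed=occurs → at least one input occurs → occurs.
Pipeline path lost [OR]: Primary flowmeter stuck=not, Cylinder backup down=occurs → at least one input occurs → occurs.
Scavenge line down [AND]: C O2 cylinder is out=occurs, APL valve trips=occurs, #1 pipeline inlet trips=occurs → all inputs occur → occurs.
O2 supply inoperative [AND]: Backup fresh-gas outlet malfunctions=occurs, Supply hose fails=not, Vaporizer faulted=occurs, South flowmeter 2 trips=occurs → not all inputs occur → does not occur.
Breathing circuit inoperative [OR]: Scavenge line down=occurs, Forward pressure regulator failed=not, O2 supply inoperative=not → at least one input occurs → occurs.
Anesthesia gas delivery interrupted [AND]: Pipeline path lost=occurs, Breathing circuit inoperative=occurs → all inputs occur → occurs.

Yes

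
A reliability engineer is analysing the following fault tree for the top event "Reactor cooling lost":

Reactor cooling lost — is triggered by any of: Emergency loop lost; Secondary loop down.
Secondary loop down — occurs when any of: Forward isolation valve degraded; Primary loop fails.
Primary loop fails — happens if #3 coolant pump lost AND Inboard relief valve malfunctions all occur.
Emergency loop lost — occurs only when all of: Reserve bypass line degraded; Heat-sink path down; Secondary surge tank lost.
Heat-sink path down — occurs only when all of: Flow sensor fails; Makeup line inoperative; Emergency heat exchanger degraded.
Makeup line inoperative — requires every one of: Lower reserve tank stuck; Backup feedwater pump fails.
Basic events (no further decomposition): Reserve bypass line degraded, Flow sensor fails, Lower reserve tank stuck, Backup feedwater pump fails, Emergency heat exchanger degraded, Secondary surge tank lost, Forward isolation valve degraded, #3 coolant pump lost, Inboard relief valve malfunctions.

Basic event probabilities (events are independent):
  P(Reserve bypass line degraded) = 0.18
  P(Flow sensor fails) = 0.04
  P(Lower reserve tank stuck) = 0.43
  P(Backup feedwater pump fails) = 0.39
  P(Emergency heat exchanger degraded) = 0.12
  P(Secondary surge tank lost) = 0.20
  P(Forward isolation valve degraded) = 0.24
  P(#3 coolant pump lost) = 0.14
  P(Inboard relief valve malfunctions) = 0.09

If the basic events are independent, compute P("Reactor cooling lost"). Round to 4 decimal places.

0.2496

P(Makeup line inoperative) [AND] = 0.43 × 0.39 = 0.167700
P(Heat-sink path down) [AND] = 0.04 × 0.167700 × 0.12 = 0.000805
P(Emergency loop lost) [AND] = 0.18 × 0.000805 × 0.20 = 0.000029
P(Primary loop fails) [AND] = 0.14 × 0.09 = 0.012600
P(Secondary loop down) [OR] = 1 − (1−0.24) × (1−0.012600) = 0.249576
P(Reactor cooling lost) [OR] = 1 − (1−0.000029) × (1−0.249576) = 0.249598
Rounded to 4 decimal places: P(Reactor cooling lost) ≈ 0.2496.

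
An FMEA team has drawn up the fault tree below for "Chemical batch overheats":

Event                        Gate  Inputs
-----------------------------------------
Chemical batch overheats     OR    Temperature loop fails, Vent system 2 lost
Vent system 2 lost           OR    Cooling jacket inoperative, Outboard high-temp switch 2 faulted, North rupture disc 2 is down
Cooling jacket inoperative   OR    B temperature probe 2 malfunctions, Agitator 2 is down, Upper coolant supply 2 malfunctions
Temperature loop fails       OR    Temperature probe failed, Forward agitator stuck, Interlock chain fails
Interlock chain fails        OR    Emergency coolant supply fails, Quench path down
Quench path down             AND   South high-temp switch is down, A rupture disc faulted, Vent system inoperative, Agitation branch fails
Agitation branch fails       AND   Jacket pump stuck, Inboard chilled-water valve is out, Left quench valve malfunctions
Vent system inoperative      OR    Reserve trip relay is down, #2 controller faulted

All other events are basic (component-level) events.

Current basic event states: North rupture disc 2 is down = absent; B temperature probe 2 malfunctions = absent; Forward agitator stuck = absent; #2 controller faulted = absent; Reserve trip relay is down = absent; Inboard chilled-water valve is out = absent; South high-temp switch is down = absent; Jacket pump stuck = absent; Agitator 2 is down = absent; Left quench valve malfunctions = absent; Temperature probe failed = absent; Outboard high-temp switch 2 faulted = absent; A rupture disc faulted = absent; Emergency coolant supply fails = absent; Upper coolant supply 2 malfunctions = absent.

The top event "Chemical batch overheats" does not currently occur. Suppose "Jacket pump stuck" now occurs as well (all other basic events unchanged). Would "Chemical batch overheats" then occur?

Counterfactual: set "Jacket pump stuck" to occurred.
Vent system inoperative [OR]: Reserve trip relay is down=not, #2 controller faulted=not → no input occurs → does not occur.
Agitation branch fails [AND]: Jacket pump stuck=occurs, Inboard chilled-water valve is out=not, Left quench valve malfunctions=not → not all inputs occur → does not occur.
Quench path down [AND]: South high-temp switch is down=not, A rupture disc faulted=not, Vent system inoperative=not, Agitation branch fails=not → not all inputs occur → does not occur.
Interlock chain fails [OR]: Emergency coolant supply fails=not, Quench path down=not → no input occurs → does not occur.
Temperature loop fails [OR]: Temperature probe failed=not, Forward agitator stuck=not, Interlock chain fails=not → no input occurs → does not occur.
Cooling jacket inoperative [OR]: B temperature probe 2 malfunctions=not, Agitator 2 is down=not, Upper coolant supply 2 malfunctions=not → no input occurs → does not occur.
Vent system 2 lost [OR]: Cooling jacket inoperative=not, Outboard high-temp switch 2 faulted=not, North rupture disc 2 is down=not → no input occurs → does not occur.
Chemical batch overheats [OR]: Temperature loop fails=not, Vent system 2 lost=not → no input occurs → does not occur.

No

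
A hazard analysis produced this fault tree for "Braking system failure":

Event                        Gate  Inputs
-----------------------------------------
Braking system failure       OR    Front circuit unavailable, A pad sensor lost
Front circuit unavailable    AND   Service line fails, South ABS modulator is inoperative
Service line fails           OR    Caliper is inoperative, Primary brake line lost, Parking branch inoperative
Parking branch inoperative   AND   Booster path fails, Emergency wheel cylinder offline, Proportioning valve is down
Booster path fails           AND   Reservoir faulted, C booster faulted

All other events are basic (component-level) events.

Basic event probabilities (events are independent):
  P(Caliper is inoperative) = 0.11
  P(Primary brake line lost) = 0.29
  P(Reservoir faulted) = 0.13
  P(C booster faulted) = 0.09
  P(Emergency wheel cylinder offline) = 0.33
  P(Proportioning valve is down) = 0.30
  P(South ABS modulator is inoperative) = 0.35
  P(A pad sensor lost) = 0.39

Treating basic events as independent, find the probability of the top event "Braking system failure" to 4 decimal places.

0.4687

P(Booster path fails) [AND] = 0.13 × 0.09 = 0.011700
P(Parking branch inoperative) [AND] = 0.011700 × 0.33 × 0.30 = 0.001158
P(Service line fails) [OR] = 1 − (1−0.11) × (1−0.29) × (1−0.001158) = 0.368832
P(Front circuit unavailable) [AND] = 0.368832 × 0.35 = 0.129091
P(Braking system failure) [OR] = 1 − (1−0.129091) × (1−0.39) = 0.468746
Rounded to 4 decimal places: P(Braking system failure) ≈ 0.4687.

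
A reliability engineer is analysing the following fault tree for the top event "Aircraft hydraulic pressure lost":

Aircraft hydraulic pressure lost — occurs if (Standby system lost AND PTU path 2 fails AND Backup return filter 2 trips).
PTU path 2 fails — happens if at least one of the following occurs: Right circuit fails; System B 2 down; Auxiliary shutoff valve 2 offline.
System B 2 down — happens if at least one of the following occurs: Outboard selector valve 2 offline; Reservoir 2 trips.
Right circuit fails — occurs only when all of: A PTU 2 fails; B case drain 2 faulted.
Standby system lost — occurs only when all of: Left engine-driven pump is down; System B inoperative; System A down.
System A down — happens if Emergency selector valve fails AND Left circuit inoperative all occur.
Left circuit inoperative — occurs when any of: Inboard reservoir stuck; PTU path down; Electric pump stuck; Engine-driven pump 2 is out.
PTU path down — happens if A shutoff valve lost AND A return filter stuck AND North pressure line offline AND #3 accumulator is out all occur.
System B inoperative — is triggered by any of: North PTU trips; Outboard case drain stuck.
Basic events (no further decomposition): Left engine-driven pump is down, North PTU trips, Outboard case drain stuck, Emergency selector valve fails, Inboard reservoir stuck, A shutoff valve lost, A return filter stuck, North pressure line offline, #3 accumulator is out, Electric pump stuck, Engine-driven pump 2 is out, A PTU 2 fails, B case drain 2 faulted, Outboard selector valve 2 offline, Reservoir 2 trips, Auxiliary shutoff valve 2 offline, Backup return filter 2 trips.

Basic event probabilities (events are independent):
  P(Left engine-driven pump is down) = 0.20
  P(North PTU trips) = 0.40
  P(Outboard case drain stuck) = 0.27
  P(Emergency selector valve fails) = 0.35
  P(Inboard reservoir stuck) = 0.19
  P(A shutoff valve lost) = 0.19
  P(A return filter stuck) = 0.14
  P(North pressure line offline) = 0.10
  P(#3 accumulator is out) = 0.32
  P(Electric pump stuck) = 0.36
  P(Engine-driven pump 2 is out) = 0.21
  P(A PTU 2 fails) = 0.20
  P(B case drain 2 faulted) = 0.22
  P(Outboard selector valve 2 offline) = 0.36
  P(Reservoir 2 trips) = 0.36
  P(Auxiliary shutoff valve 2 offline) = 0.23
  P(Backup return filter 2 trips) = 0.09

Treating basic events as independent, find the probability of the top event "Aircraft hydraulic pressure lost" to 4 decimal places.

0.0015

P(System B inoperative) [OR] = 1 − (1−0.40) × (1−0.27) = 0.562000
P(PTU path down) [AND] = 0.19 × 0.14 × 0.10 × 0.32 = 0.000851
P(Left circuit inoperative) [OR] = 1 − (1−0.19) × (1−0.000851) × (1−0.36) × (1−0.21) = 0.590813
P(System A down) [AND] = 0.35 × 0.590813 = 0.206785
P(Standby system lost) [AND] = 0.20 × 0.562000 × 0.206785 = 0.023243
P(Right circuit fails) [AND] = 0.20 × 0.22 = 0.044000
P(System B 2 down) [OR] = 1 − (1−0.36) × (1−0.36) = 0.590400
P(PTU path 2 fails) [OR] = 1 − (1−0.044000) × (1−0.590400) × (1−0.23) = 0.698485
P(Aircraft hydraulic pressure lost) [AND] = 0.023243 × 0.698485 × 0.09 = 0.001461
Rounded to 4 decimal places: P(Aircraft hydraulic pressure lost) ≈ 0.0015.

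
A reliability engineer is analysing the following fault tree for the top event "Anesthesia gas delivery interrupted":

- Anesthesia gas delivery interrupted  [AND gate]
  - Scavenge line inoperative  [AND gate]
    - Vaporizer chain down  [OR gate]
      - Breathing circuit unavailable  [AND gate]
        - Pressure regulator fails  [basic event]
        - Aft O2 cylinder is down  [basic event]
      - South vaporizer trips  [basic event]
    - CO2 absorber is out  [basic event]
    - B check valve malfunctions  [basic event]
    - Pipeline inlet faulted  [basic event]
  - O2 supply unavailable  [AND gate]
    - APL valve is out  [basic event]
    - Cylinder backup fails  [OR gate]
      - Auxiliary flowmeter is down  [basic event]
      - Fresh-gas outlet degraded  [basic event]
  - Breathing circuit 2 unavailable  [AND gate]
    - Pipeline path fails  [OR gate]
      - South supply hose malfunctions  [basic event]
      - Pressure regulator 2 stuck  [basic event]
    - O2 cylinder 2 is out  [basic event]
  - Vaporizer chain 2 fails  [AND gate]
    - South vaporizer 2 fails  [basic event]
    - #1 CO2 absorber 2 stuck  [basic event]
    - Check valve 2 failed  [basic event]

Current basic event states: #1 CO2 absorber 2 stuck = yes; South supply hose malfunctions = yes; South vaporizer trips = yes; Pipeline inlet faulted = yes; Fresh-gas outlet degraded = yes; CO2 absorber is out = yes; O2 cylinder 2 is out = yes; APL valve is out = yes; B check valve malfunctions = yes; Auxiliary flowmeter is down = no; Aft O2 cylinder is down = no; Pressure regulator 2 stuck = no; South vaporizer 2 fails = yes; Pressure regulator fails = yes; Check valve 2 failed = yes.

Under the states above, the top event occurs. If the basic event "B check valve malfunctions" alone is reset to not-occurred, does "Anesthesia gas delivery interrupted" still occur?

Counterfactual: set "B check valve malfunctions" to not occurred.
Breathing circuit unavailable [AND]: Pressure regulator fails=occurs, Aft O2 cylinder is down=not → not all inputs occur → does not occur.
Vaporizer chain down [OR]: Breathing circuit unavailable=not, South vaporizer trips=occurs → at least one input occurs → occurs.
Scavenge line inoperative [AND]: Vaporizer chain down=occurs, CO2 absorber is out=occurs, B check valve malfunctions=not, Pipeline inlet faulted=occurs → not all inputs occur → does not occur.
Cylinder backup fails [OR]: Auxiliary flowmeter is down=not, Fresh-gas outlet degraded=occurs → at least one input occurs → occurs.
O2 supply unavailable [AND]: APL valve is out=occurs, Cylinder backup fails=occurs → all inputs occur → occurs.
Pipeline path fails [OR]: South supply hose malfunctions=occurs, Pressure regulator 2 stuck=not → at least one input occurs → occurs.
Breathing circuit 2 unavailable [AND]: Pipeline path fails=occurs, O2 cylinder 2 is out=occurs → all inputs occur → occurs.
Vaporizer chain 2 fails [AND]: South vaporizer 2 fails=occurs, #1 CO2 absorber 2 stuck=occurs, Check valve 2 failed=occurs → all inputs occur → occurs.
Anesthesia gas delivery interrupted [AND]: Scavenge line inoperative=not, O2 supply unavailable=occurs, Breathing circuit 2 unavailable=occurs, Vaporizer chain 2 fails=occurs → not all inputs occur → does not occur.

No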